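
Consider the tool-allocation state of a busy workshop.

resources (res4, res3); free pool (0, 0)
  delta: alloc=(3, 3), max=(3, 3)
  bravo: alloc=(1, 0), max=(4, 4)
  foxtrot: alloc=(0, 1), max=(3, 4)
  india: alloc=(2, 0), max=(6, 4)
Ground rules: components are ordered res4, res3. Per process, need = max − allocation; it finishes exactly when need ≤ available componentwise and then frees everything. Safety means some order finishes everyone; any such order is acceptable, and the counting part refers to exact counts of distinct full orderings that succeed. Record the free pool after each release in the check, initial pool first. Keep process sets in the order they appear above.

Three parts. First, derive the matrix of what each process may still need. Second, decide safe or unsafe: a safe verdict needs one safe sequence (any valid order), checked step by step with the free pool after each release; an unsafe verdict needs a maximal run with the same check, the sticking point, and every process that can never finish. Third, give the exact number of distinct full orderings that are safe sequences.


(1) Remaining need (order res4, res3):
  delta: (0, 0)
  bravo: (3, 4)
  foxtrot: (3, 3)
  india: (4, 4)
(2) SAFE. One safe sequence: delta, foxtrot, bravo, india.
Key observation: at foxtrot the run first touches a limit — (3, 3) against (3, 3), exact on a resource it actually requests.
Step-by-step check:
  pool = (0, 0)
  delta: need (0, 0) fits (0, 0); releases (3, 3), pool now (3, 3)
  foxtrot: need (3, 3) fits (3, 3); releases (0, 1), pool now (3, 4)
  bravo: need (3, 4) fits (3, 4); releases (1, 0), pool now (4, 4)
  india: need (4, 4) fits (4, 4); releases (2, 0), pool now (6, 4)
(3) The exact count: 1 of the possible complete orderings is a safe sequence.


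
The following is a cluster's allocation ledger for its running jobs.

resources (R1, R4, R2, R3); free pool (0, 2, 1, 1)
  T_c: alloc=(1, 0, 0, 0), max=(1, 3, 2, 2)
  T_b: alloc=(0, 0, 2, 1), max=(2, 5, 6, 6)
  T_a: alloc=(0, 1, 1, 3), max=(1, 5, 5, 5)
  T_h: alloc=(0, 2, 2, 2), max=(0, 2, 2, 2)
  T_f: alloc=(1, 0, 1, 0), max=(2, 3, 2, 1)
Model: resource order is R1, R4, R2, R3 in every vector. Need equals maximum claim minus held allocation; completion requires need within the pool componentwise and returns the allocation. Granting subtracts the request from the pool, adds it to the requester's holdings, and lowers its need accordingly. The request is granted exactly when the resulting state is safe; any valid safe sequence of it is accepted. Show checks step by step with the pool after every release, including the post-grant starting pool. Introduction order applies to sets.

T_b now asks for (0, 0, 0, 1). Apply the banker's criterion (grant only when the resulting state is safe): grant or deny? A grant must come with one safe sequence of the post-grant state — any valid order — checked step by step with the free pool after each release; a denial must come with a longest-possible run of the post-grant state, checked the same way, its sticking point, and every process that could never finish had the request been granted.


GRANT: granting preserves safety; a valid post-grant sequence is T_h, T_c, T_f, T_a, T_b.
Key observation: even at the reduced pool (0, 2, 1, 0), T_h fits immediately, so safety survives the grant.
Check on the post-grant state, step by step:
  pool = (0, 2, 1, 0)
  T_h: need (0, 0, 0, 0) fits (0, 2, 1, 0); releases (0, 2, 2, 2), pool now (0, 4, 3, 2)
  T_c: need (0, 3, 2, 2) fits (0, 4, 3, 2); releases (1, 0, 0, 0), pool now (1, 4, 3, 2)
  T_f: need (1, 3, 1, 1) fits (1, 4, 3, 2); releases (1, 0, 1, 0), pool now (2, 4, 4, 2)
  T_a: need (1, 4, 4, 2) fits (2, 4, 4, 2); releases (0, 1, 1, 3), pool now (2, 5, 5, 5)
  T_b: need (2, 5, 4, 4) fits (2, 5, 5, 5); releases (0, 0, 2, 2), pool now (2, 5, 7, 7)


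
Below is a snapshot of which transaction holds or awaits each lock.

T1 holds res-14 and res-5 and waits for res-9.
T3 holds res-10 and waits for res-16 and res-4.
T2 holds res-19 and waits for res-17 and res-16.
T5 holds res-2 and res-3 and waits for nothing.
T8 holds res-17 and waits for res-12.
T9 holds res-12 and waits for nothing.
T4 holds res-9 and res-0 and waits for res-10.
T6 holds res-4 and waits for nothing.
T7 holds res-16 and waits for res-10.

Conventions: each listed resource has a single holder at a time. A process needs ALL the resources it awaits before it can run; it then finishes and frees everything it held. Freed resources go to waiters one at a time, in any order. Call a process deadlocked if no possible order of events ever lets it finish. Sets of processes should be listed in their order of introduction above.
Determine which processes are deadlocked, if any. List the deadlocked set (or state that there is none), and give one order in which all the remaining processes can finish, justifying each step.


Deadlocked set: T1, T3, T2, T4 and T7.
Key observation: the cycle T3 -> T7 -> T3 can never break — each member waits on the next; T1, T2 and T4 wait into the deadlock from upstream.
A valid finishing order for the others: T6, T9, T8, T5.
Verifying each step:
  T6 waits on nothing -> runs at once and releases res-4
  T9 waits on nothing -> runs at once and releases res-12
  T8 waits on res-12 — all released -> runs and releases res-17
  T5 waits on nothing -> runs at once and releases res-2 and res-3


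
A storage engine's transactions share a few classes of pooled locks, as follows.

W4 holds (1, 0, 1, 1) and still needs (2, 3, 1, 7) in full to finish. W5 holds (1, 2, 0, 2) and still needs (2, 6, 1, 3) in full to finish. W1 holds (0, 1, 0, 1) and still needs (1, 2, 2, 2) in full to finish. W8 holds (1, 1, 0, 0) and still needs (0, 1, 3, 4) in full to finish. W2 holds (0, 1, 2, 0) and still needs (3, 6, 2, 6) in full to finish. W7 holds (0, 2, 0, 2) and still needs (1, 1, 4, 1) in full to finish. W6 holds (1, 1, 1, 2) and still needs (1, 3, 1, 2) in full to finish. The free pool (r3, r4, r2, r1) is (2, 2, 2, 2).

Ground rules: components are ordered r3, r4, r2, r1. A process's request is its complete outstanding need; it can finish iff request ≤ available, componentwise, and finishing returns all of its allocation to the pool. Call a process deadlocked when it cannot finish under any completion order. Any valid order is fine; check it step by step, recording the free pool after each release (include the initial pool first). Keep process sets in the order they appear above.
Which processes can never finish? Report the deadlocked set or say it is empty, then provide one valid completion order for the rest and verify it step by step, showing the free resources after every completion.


Deadlocked: W4, W5, W2 and W7.
Key observation: after W1, W6, W8 the pool peaks at (4, 5, 3, 5), and each blocked process is short somewhere: W4 on r1; W5 on r4; W2 on r4, r1; W7 on r2.
A valid finishing order for the others: W1, W6, W8. Verifying each step:
  pool = (2, 2, 2, 2)
  run W1 (needs (1, 2, 2, 2), free (2, 2, 2, 2)); after release of (0, 1, 0, 1) the pool is (2, 3, 2, 3)
  run W6 (needs (1, 3, 1, 2), free (2, 3, 2, 3)); after release of (1, 1, 1, 2) the pool is (3, 4, 3, 5)
  run W8 (needs (0, 1, 3, 4), free (3, 4, 3, 5)); after release of (1, 1, 0, 0) the pool is (4, 5, 3, 5)
The blocked processes can never fit:
  W4 still needs (2, 3, 1, 7) but only (4, 5, 3, 5) is free — short on r1
  W5 still needs (2, 6, 1, 3) but only (4, 5, 3, 5) is free — short on r4
  W2 still needs (3, 6, 2, 6) but only (4, 5, 3, 5) is free — short on r4 and r1
  W7 still needs (1, 1, 4, 1) but only (4, 5, 3, 5) is free — short on r2


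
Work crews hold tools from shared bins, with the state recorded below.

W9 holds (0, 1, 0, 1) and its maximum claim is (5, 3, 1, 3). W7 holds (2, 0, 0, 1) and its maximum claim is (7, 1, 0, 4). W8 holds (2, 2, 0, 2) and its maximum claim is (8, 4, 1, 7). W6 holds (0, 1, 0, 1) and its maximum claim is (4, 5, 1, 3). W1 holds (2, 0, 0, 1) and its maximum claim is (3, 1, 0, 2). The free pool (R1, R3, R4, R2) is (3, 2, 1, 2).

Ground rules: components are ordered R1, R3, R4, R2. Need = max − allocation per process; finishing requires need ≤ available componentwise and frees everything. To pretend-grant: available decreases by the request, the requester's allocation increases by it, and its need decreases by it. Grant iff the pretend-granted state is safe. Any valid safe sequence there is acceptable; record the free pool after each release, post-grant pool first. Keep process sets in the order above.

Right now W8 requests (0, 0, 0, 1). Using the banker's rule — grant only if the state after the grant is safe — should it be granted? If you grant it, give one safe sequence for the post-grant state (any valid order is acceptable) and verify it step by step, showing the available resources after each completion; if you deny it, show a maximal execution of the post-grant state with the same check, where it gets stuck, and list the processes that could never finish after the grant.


GRANT — the state after the grant stays safe, e.g. via W1, W9, W7, W8, W6.
Key observation: even at the reduced pool (3, 2, 1, 1), W1 fits immediately, so safety survives the grant.
Step-by-step check of the post-grant state:
  pool = (3, 2, 1, 1)
  run W1 (needs (1, 1, 0, 1), free (3, 2, 1, 1)); after release of (2, 0, 0, 1) the pool is (5, 2, 1, 2)
  run W9 (needs (5, 2, 1, 2), free (5, 2, 1, 2)); after release of (0, 1, 0, 1) the pool is (5, 3, 1, 3)
  run W7 (needs (5, 1, 0, 3), free (5, 3, 1, 3)); after release of (2, 0, 0, 1) the pool is (7, 3, 1, 4)
  run W8 (needs (6, 2, 1, 4), free (7, 3, 1, 4)); after release of (2, 2, 0, 3) the pool is (9, 5, 1, 7)
  run W6 (needs (4, 4, 1, 2), free (9, 5, 1, 7)); after release of (0, 1, 0, 1) the pool is (9, 6, 1, 8)


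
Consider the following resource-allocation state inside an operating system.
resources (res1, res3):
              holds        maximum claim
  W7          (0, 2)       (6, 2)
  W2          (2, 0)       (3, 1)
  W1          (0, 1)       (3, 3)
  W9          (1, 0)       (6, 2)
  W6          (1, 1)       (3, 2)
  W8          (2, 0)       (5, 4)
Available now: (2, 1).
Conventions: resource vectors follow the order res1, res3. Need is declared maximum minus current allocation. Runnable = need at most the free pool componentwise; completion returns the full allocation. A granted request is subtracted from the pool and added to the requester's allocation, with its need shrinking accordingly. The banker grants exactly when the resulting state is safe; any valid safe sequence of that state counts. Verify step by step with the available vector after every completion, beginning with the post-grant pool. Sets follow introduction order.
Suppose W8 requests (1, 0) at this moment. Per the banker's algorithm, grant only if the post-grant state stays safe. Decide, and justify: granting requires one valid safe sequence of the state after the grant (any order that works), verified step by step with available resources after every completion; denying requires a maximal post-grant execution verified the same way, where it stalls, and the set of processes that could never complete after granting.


DENY — the pretend-granted state is unsafe.
Key observation: after W2, W6, W1 the pool peaks at (4, 3), and each blocked process is short somewhere: W7 on res1; W9 on res1; W8 on res3.
On the post-grant state, W2, W6, W1 is a maximal run — nothing extends it. Check, step by step:
  pool = (1, 1)
  run W2 (needs (1, 1), free (1, 1)); after release of (2, 0) the pool is (3, 1)
  run W6 (needs (2, 1), free (3, 1)); after release of (1, 1) the pool is (4, 2)
  run W1 (needs (3, 2), free (4, 2)); after release of (0, 1) the pool is (4, 3)
  blocked: W7 wants (6, 0), pool (4, 3) — not enough res1
  blocked: W9 wants (5, 2), pool (4, 3) — not enough res1
  blocked: W8 wants (2, 4), pool (4, 3) — not enough res3
Had the request been granted, W7, W9 and W8 could never finish.


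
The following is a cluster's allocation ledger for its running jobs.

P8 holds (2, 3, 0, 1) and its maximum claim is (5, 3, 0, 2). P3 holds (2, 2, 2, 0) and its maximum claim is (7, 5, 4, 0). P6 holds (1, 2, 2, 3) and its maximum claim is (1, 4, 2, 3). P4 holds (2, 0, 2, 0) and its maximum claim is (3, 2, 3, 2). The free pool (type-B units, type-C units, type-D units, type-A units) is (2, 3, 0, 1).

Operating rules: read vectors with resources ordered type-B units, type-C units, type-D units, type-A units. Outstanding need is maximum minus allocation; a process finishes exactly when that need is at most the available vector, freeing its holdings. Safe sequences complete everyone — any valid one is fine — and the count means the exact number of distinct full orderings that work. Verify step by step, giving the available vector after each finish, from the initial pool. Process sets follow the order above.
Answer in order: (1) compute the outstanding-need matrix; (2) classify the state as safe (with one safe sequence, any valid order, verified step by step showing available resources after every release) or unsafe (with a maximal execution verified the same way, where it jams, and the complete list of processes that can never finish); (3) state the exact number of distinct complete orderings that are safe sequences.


(1) Need matrix, components ordered type-B units, type-C units, type-D units, type-A units:
  P8: (3, 0, 0, 1)
  P3: (5, 3, 2, 0)
  P6: (0, 2, 0, 0)
  P4: (1, 2, 1, 2)
(2) The state is SAFE; one workable sequence: P6, P8, P4, P3.
Key observation: at P8 the run first touches a limit — (3, 0, 0, 1) against (3, 5, 2, 4), exact on a resource it actually requests.
Check, step by step:
  pool = (2, 3, 0, 1)
  run P6 (needs (0, 2, 0, 0), free (2, 3, 0, 1)); after release of (1, 2, 2, 3) the pool is (3, 5, 2, 4)
  run P8 (needs (3, 0, 0, 1), free (3, 5, 2, 4)); after release of (2, 3, 0, 1) the pool is (5, 8, 2, 5)
  run P4 (needs (1, 2, 1, 2), free (5, 8, 2, 5)); after release of (2, 0, 2, 0) the pool is (7, 8, 4, 5)
  run P3 (needs (5, 3, 2, 0), free (7, 8, 4, 5)); after release of (2, 2, 2, 0) the pool is (9, 10, 6, 5)
(3) Precisely 4 of the possible complete orderings are safe sequences.


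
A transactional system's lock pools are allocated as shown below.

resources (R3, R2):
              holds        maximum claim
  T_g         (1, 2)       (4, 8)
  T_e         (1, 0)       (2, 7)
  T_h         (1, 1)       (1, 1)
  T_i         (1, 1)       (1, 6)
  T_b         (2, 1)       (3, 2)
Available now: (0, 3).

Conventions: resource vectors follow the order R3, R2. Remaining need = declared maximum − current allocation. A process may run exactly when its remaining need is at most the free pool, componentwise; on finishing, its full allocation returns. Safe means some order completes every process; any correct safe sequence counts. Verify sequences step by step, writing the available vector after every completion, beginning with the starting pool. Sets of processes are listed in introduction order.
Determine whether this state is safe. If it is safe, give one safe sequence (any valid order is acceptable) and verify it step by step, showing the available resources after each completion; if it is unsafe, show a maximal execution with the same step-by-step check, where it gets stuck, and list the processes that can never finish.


The state is SAFE; one workable sequence: T_h, T_b, T_i, T_g, T_e.
Key observation: reading the order forward, T_b is the first process whose need (1, 1) meets the free pool (1, 4) exactly on a resource it requests.
Walking it through:
  pool = (0, 3)
  T_h needs (0, 0) <= (0, 3) -> finishes; pool += (1, 1) = (1, 4)
  T_b needs (1, 1) <= (1, 4) -> finishes; pool += (2, 1) = (3, 5)
  T_i needs (0, 5) <= (3, 5) -> finishes; pool += (1, 1) = (4, 6)
  T_g needs (3, 6) <= (4, 6) -> finishes; pool += (1, 2) = (5, 8)
  T_e needs (1, 7) <= (5, 8) -> finishes; pool += (1, 0) = (6, 8)


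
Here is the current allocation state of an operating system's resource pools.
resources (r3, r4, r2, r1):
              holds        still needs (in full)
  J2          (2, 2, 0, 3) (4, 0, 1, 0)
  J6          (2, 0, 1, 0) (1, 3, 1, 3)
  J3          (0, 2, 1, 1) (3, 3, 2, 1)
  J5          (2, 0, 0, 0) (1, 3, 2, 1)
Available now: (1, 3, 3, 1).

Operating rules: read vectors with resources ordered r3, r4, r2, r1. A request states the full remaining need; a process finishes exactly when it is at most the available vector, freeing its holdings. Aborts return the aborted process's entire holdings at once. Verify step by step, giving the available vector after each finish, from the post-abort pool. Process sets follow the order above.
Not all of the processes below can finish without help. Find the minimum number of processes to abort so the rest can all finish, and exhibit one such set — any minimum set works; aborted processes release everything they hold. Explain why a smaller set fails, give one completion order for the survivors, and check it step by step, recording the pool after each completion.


The answer: abort J2.
Key observation: before aborting J2, J6 was permanently blocked — no order could ever run it; afterwards it completes at step 2.
Minimality: the empty abort set fails — the state is deadlocked as it stands.
The survivors complete as J5, J6, J3. Check, step by step (starting from the post-abort pool):
  pool = (3, 5, 3, 4)
  J5: need (1, 3, 2, 1) fits (3, 5, 3, 4); releases (2, 0, 0, 0), pool now (5, 5, 3, 4)
  J6: need (1, 3, 1, 3) fits (5, 5, 3, 4); releases (2, 0, 1, 0), pool now (7, 5, 4, 4)
  J3: need (3, 3, 2, 1) fits (7, 5, 4, 4); releases (0, 2, 1, 1), pool now (7, 7, 5, 5)


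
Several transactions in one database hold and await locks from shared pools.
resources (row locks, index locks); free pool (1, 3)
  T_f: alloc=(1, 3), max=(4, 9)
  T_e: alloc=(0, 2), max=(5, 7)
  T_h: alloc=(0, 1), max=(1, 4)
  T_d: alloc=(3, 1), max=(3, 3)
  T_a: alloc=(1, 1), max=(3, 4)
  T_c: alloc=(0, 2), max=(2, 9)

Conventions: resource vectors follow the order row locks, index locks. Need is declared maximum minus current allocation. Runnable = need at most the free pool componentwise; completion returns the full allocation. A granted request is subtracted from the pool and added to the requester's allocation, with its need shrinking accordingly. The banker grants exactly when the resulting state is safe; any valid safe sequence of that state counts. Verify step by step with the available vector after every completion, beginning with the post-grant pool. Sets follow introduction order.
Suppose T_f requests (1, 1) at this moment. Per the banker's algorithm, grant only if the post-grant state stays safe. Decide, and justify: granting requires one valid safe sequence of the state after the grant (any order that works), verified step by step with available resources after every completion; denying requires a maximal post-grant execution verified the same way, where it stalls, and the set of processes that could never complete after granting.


GRANT: granting preserves safety; a valid post-grant sequence is T_d, T_h, T_a, T_f, T_e, T_c.
Key observation: (0, 2) free after granting still covers T_d first, and each release covers the next.
Check on the post-grant state, step by step:
  pool = (0, 2)
  T_d needs (0, 2) <= (0, 2) -> finishes; pool += (3, 1) = (3, 3)
  T_h needs (1, 3) <= (3, 3) -> finishes; pool += (0, 1) = (3, 4)
  T_a needs (2, 3) <= (3, 4) -> finishes; pool += (1, 1) = (4, 5)
  T_f needs (2, 5) <= (4, 5) -> finishes; pool += (2, 4) = (6, 9)
  T_e needs (5, 5) <= (6, 9) -> finishes; pool += (0, 2) = (6, 11)
  T_c needs (2, 7) <= (6, 11) -> finishes; pool += (0, 2) = (6, 13)


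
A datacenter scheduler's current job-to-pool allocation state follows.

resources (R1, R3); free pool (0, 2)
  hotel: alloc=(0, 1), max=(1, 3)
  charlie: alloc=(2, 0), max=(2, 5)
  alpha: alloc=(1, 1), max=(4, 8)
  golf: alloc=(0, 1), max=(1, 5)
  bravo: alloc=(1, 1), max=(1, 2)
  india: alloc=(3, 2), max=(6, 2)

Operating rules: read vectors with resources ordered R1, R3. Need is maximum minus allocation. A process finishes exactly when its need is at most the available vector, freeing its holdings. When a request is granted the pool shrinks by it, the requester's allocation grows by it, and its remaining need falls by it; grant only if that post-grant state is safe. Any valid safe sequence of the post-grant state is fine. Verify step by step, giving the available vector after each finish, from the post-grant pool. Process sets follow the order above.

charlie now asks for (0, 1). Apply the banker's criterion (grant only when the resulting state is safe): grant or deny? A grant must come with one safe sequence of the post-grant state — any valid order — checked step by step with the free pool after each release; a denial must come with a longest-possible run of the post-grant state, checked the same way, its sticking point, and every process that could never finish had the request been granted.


DENY — the pretend-granted state is unsafe.
Key observation: after bravo, hotel the pool peaks at (1, 3), and each blocked process is short somewhere: charlie on R3; alpha on R1, R3; golf on R3; india on R1.
After a pretend grant, a maximal execution: bravo, hotel — then nothing else fits. Walking it through:
  pool = (0, 1)
  bravo: need (0, 1) fits (0, 1); releases (1, 1), pool now (1, 2)
  hotel: need (1, 2) fits (1, 2); releases (0, 1), pool now (1, 3)
  charlie still needs (0, 4) but only (1, 3) is free — short on R3
  alpha still needs (3, 7) but only (1, 3) is free — short on R1 and R3
  golf still needs (1, 4) but only (1, 3) is free — short on R3
  india still needs (3, 0) but only (1, 3) is free — short on R1
Had the request been granted, charlie, alpha, golf and india could never finish.


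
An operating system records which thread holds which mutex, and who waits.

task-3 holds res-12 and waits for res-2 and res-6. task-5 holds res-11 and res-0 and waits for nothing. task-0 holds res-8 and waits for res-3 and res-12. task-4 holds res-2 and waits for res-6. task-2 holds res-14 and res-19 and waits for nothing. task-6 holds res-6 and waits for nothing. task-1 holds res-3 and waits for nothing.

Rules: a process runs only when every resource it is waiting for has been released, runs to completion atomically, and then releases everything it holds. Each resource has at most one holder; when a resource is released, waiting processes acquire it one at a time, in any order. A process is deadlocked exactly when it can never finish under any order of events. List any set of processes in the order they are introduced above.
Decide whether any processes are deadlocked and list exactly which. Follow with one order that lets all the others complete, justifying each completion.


No process is deadlocked.
Key observation: there is no circular wait here — follow any chain and it reaches a process that is free to run now.
A valid finishing order for the others: task-1, task-6, task-4, task-3, task-2, task-5, task-0.
Step-by-step check:
  run task-1 (it waits on nothing); releases res-3
  run task-6 (it waits on nothing); releases res-6
  run task-4 (all its waits — res-6 — are resolved); releases res-2
  run task-3 (all its waits — res-2 and res-6 — are resolved); releases res-12
  run task-2 (it waits on nothing); releases res-14 and res-19
  run task-5 (it waits on nothing); releases res-11 and res-0
  run task-0 (all its waits — res-3 and res-12 — are resolved); releases res-8


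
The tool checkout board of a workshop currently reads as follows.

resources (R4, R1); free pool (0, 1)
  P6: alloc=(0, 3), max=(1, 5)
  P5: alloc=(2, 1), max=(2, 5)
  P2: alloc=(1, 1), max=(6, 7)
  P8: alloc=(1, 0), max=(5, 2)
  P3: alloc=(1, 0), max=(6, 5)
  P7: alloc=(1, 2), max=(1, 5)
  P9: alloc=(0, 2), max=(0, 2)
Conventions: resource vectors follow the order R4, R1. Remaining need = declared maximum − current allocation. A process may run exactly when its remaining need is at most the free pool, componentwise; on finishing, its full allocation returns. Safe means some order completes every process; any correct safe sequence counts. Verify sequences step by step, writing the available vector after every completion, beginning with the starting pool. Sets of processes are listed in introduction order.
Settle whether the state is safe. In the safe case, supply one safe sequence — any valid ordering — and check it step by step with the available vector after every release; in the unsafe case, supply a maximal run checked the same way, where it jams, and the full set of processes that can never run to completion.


The state is UNSAFE.
Key observation: the pool after P9, P7, P6, P5 is (3, 9); every surviving request exceeds it in R4, so progress ends there.
The run P9, P7, P6, P5 cannot be extended any further. Verifying each step:
  pool = (0, 1)
  P9 needs (0, 0) <= (0, 1) -> finishes; pool += (0, 2) = (0, 3)
  P7 needs (0, 3) <= (0, 3) -> finishes; pool += (1, 2) = (1, 5)
  P6 needs (1, 2) <= (1, 5) -> finishes; pool += (0, 3) = (1, 8)
  P5 needs (0, 4) <= (1, 8) -> finishes; pool += (2, 1) = (3, 9)
  P2 still needs (5, 6) but only (3, 9) is free — short on R4
  P8 still needs (4, 2) but only (3, 9) is free — short on R4
  P3 still needs (5, 5) but only (3, 9) is free — short on R4
Never able to finish: P2, P8 and P3.


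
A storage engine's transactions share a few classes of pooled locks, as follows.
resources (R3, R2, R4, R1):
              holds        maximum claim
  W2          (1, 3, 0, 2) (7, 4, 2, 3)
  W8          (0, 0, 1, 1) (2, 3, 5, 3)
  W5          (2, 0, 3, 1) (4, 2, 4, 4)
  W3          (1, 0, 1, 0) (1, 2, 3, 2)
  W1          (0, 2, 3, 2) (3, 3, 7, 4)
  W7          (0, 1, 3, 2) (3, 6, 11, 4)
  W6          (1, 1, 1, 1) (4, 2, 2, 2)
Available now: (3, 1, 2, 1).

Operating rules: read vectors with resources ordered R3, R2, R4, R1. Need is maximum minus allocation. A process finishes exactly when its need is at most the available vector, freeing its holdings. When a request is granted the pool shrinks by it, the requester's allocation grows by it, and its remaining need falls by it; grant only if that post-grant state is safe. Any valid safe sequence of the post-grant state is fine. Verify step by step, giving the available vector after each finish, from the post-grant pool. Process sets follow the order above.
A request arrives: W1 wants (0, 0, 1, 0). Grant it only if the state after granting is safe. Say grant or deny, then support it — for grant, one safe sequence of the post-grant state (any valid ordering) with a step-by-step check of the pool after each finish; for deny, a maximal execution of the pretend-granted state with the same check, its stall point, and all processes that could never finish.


GRANT — the state after the grant stays safe, e.g. via W6, W3, W1, W8, W5, W2, W7.
Key observation: with (3, 1, 1, 1) left after the transfer, W6 can run at once — the state stays safe.
Check on the post-grant state, step by step:
  pool = (3, 1, 1, 1)
  run W6 (needs (3, 1, 1, 1), free (3, 1, 1, 1)); after release of (1, 1, 1, 1) the pool is (4, 2, 2, 2)
  run W3 (needs (0, 2, 2, 2), free (4, 2, 2, 2)); after release of (1, 0, 1, 0) the pool is (5, 2, 3, 2)
  run W1 (needs (3, 1, 3, 2), free (5, 2, 3, 2)); after release of (0, 2, 4, 2) the pool is (5, 4, 7, 4)
  run W8 (needs (2, 3, 4, 2), free (5, 4, 7, 4)); after release of (0, 0, 1, 1) the pool is (5, 4, 8, 5)
  run W5 (needs (2, 2, 1, 3), free (5, 4, 8, 5)); after release of (2, 0, 3, 1) the pool is (7, 4, 11, 6)
  run W2 (needs (6, 1, 2, 1), free (7, 4, 11, 6)); after release of (1, 3, 0, 2) the pool is (8, 7, 11, 8)
  run W7 (needs (3, 5, 8, 2), free (8, 7, 11, 8)); after release of (0, 1, 3, 2) the pool is (8, 8, 14, 10)


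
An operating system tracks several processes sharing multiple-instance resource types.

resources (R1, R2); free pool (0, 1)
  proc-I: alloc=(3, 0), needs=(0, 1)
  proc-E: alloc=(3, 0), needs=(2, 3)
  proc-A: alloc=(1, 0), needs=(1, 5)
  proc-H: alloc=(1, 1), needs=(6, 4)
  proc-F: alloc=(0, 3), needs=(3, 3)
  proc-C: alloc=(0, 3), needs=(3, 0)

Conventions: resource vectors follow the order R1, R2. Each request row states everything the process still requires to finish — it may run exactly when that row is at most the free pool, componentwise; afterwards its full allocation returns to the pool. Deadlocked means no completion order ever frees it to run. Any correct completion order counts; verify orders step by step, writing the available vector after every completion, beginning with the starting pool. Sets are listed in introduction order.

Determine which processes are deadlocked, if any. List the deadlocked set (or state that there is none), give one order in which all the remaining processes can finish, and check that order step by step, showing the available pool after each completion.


No process is deadlocked.
Key observation: starting with proc-I, each completion frees enough for the next — no one is permanently blocked.
One completion order for the rest: proc-I, proc-C, proc-E, proc-H, proc-F, proc-A. Step-by-step check:
  pool = (0, 1)
  proc-I: need (0, 1) fits (0, 1); releases (3, 0), pool now (3, 1)
  proc-C: need (3, 0) fits (3, 1); releases (0, 3), pool now (3, 4)
  proc-E: need (2, 3) fits (3, 4); releases (3, 0), pool now (6, 4)
  proc-H: need (6, 4) fits (6, 4); releases (1, 1), pool now (7, 5)
  proc-F: need (3, 3) fits (7, 5); releases (0, 3), pool now (7, 8)
  proc-A: need (1, 5) fits (7, 8); releases (1, 0), pool now (8, 8)


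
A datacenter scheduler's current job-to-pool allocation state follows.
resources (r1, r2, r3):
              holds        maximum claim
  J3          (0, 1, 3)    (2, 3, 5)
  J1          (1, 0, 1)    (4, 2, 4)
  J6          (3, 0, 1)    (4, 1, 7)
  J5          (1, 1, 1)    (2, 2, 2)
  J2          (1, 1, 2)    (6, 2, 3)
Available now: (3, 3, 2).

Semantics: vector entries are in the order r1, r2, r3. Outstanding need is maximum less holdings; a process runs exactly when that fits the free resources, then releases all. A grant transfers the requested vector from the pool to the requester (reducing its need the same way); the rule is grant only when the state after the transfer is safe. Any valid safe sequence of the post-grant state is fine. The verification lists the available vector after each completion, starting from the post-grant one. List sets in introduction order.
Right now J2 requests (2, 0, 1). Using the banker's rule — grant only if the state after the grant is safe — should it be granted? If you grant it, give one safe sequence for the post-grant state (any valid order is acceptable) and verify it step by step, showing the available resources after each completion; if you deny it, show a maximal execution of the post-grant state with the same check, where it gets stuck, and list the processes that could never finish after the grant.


DENY — the pretend-granted state is unsafe.
Key observation: after J5, J3 the pool peaks at (2, 5, 5), and each blocked process is short somewhere: J1 on r1; J6 on r3; J2 on r1.
On the post-grant state, J5, J3 is a maximal run — nothing extends it. Check, step by step:
  pool = (1, 3, 1)
  J5 needs (1, 1, 1) <= (1, 3, 1) -> finishes; pool += (1, 1, 1) = (2, 4, 2)
  J3 needs (2, 2, 2) <= (2, 4, 2) -> finishes; pool += (0, 1, 3) = (2, 5, 5)
  J1 cannot run: need (3, 2, 3) vs free (2, 5, 5) (insufficient r1)
  J6 cannot run: need (1, 1, 6) vs free (2, 5, 5) (insufficient r3)
  J2 cannot run: need (3, 1, 0) vs free (2, 5, 5) (insufficient r1)
Post-grant, the permanently blocked set is J1, J6 and J2.


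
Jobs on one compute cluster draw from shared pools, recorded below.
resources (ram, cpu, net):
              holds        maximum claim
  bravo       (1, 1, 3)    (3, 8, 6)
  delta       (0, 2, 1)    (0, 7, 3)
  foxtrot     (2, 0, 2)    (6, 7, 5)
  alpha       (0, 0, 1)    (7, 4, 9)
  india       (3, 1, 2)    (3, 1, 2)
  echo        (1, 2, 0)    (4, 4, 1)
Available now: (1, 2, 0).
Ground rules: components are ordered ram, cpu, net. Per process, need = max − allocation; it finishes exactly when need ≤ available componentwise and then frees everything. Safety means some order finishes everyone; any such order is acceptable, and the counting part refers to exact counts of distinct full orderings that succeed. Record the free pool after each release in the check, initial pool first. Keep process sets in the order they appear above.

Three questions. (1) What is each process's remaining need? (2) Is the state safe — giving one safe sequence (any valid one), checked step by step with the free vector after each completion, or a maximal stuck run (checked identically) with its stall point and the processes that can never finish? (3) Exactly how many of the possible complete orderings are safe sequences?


(1) Need matrix, components ordered ram, cpu, net:
  bravo: (2, 7, 3)
  delta: (0, 5, 2)
  foxtrot: (4, 7, 3)
  alpha: (7, 4, 8)
  india: (0, 0, 0)
  echo: (3, 2, 1)
(2) SAFE — a valid safe sequence is india, echo, delta, foxtrot, bravo, alpha.
Key observation: the order's first zero-slack moment is delta ((0, 5, 2) needed, (5, 5, 2) free — a requested resource with nothing to spare).
Check, step by step:
  pool = (1, 2, 0)
  india: need (0, 0, 0) fits (1, 2, 0); releases (3, 1, 2), pool now (4, 3, 2)
  echo: need (3, 2, 1) fits (4, 3, 2); releases (1, 2, 0), pool now (5, 5, 2)
  delta: need (0, 5, 2) fits (5, 5, 2); releases (0, 2, 1), pool now (5, 7, 3)
  foxtrot: need (4, 7, 3) fits (5, 7, 3); releases (2, 0, 2), pool now (7, 7, 5)
  bravo: need (2, 7, 3) fits (7, 7, 5); releases (1, 1, 3), pool now (8, 8, 8)
  alpha: need (7, 4, 8) fits (8, 8, 8); releases (0, 0, 1), pool now (8, 8, 9)
(3) Exactly 2 of the possible complete orderings are safe sequences.


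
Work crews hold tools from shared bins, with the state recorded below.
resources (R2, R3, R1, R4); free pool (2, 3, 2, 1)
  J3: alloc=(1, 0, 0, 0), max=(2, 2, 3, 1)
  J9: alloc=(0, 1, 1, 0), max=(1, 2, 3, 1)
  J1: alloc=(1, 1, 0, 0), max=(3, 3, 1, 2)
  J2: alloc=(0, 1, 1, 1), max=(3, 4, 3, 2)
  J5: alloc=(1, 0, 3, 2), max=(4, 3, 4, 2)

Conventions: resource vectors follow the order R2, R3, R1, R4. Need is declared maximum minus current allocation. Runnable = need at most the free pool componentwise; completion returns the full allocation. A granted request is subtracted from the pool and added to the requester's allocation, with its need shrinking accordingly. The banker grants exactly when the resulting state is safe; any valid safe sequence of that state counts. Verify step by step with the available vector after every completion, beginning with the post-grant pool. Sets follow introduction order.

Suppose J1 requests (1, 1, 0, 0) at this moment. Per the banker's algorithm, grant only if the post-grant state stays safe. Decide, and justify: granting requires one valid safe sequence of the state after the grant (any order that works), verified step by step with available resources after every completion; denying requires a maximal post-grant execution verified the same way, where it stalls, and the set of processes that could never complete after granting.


DENY. Granting would leave the state unsafe.
Key observation: after J9, J3 the pool peaks at (2, 3, 3, 1), and each blocked process is short somewhere: J1 on R4; J2 on R2; J5 on R2.
Pretend the grant happened; the run J9, J3 goes as far as possible. Step-by-step check:
  pool = (1, 2, 2, 1)
  J9 needs (1, 1, 2, 1) <= (1, 2, 2, 1) -> finishes; pool += (0, 1, 1, 0) = (1, 3, 3, 1)
  J3 needs (1, 2, 3, 1) <= (1, 3, 3, 1) -> finishes; pool += (1, 0, 0, 0) = (2, 3, 3, 1)
  J1 cannot run: need (1, 1, 1, 2) vs free (2, 3, 3, 1) (insufficient R4)
  J2 cannot run: need (3, 3, 2, 1) vs free (2, 3, 3, 1) (insufficient R2)
  J5 cannot run: need (3, 3, 1, 0) vs free (2, 3, 3, 1) (insufficient R2)
Processes that could never finish after the grant: J1, J2 and J5.


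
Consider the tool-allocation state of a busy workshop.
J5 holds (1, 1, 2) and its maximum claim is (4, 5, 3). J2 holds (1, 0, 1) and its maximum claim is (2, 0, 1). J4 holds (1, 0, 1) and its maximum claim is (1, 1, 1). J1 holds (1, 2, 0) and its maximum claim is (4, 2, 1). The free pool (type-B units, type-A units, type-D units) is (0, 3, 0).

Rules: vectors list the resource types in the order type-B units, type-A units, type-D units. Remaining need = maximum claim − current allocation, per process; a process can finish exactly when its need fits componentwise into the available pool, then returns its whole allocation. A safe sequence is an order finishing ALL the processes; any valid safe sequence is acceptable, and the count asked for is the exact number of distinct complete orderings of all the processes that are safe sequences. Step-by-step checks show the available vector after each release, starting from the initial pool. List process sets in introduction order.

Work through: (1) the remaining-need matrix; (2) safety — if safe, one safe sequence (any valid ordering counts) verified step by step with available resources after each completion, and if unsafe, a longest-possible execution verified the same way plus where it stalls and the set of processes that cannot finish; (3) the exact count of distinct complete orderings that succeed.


(1) Outstanding need per process (order type-B units, type-A units, type-D units):
  J5: (3, 4, 1)
  J2: (1, 0, 0)
  J4: (0, 1, 0)
  J1: (3, 0, 1)
(2) UNSAFE.
Key observation: the wall is type-B units: completing J4, J2 brings the pool only to (2, 3, 2), and all the rest need more.
Going as far as possible: J4, J2; after that, nothing fits. Verifying each step:
  pool = (0, 3, 0)
  J4 needs (0, 1, 0) <= (0, 3, 0) -> finishes; pool += (1, 0, 1) = (1, 3, 1)
  J2 needs (1, 0, 0) <= (1, 3, 1) -> finishes; pool += (1, 0, 1) = (2, 3, 2)
  blocked: J5 wants (3, 4, 1), pool (2, 3, 2) — not enough type-B units and type-A units
  blocked: J1 wants (3, 0, 1), pool (2, 3, 2) — not enough type-B units
Processes that can never finish: J5 and J1.
(3) Precisely 0 of the possible complete orderings are safe sequences.


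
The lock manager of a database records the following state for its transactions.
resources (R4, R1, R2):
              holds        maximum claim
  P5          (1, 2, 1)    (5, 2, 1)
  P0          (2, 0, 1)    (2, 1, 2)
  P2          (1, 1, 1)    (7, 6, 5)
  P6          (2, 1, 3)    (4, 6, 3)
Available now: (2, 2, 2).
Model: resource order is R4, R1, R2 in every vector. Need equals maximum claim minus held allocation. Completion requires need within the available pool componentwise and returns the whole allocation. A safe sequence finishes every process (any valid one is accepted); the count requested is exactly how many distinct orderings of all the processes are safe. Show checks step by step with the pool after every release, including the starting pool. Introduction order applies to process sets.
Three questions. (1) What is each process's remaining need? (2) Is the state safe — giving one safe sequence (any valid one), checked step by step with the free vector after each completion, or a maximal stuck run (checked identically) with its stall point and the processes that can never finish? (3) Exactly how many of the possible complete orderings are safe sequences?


(1) Remaining need (order R4, R1, R2):
  P5: (4, 0, 0)
  P0: (0, 1, 1)
  P2: (6, 5, 4)
  P6: (2, 5, 0)
(2) UNSAFE — no complete ordering exists.
Key observation: even finishing P0, P5 leaves just (5, 4, 4) free — too little R1 for any of the remaining processes.
A maximal execution: P0, P5 — then nothing else fits. Step-by-step check:
  pool = (2, 2, 2)
  run P0 (needs (0, 1, 1), free (2, 2, 2)); after release of (2, 0, 1) the pool is (4, 2, 3)
  run P5 (needs (4, 0, 0), free (4, 2, 3)); after release of (1, 2, 1) the pool is (5, 4, 4)
  P2 cannot run: need (6, 5, 4) vs free (5, 4, 4) (insufficient R4 and R1)
  P6 cannot run: need (2, 5, 0) vs free (5, 4, 4) (insufficient R1)
Processes that can never finish: P2 and P6.
(3) The exact count: 0 of the possible complete orderings are safe sequences.


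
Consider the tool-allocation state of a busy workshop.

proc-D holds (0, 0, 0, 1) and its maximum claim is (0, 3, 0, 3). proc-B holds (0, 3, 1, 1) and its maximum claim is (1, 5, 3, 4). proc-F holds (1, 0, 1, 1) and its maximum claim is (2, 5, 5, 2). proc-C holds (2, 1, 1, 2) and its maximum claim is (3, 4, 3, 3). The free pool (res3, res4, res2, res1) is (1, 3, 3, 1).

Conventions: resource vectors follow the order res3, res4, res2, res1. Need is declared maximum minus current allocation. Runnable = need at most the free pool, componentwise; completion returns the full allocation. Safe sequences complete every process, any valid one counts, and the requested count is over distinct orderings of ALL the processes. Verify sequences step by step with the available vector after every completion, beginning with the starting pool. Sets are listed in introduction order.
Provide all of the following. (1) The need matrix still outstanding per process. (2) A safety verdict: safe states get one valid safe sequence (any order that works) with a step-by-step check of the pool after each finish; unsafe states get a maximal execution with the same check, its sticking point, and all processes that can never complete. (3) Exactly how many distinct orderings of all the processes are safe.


(1) Need matrix, components ordered res3, res4, res2, res1:
  proc-D: (0, 3, 0, 2)
  proc-B: (1, 2, 2, 3)
  proc-F: (1, 5, 4, 1)
  proc-C: (1, 3, 2, 1)
(2) SAFE, for example via the order proc-C, proc-B, proc-D, proc-F.
Key observation: reading the order forward, proc-C is the first process whose need (1, 3, 2, 1) meets the free pool (1, 3, 3, 1) exactly on a resource it requests.
Check, step by step:
  pool = (1, 3, 3, 1)
  proc-C: need (1, 3, 2, 1) fits (1, 3, 3, 1); releases (2, 1, 1, 2), pool now (3, 4, 4, 3)
  proc-B: need (1, 2, 2, 3) fits (3, 4, 4, 3); releases (0, 3, 1, 1), pool now (3, 7, 5, 4)
  proc-D: need (0, 3, 0, 2) fits (3, 7, 5, 4); releases (0, 0, 0, 1), pool now (3, 7, 5, 5)
  proc-F: need (1, 5, 4, 1) fits (3, 7, 5, 5); releases (1, 0, 1, 1), pool now (4, 7, 6, 6)
(3) The exact count: 3 of the possible complete orderings are safe sequences.
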